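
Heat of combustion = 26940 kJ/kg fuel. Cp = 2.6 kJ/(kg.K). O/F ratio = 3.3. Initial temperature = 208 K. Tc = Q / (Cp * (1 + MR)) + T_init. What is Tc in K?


Tc = 26940 / (2.6 * (1 + 3.3)) + 208 = 2618 K

2618 K


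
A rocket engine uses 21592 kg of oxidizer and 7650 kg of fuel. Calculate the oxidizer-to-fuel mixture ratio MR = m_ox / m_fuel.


MR = 21592 / 7650 = 2.82

2.82


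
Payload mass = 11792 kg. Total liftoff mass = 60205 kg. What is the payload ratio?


PR = 11792 / 60205 = 0.1959

0.1959


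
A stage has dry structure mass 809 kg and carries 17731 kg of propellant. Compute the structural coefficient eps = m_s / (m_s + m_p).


eps = 809 / (809 + 17731) = 0.0436

0.0436


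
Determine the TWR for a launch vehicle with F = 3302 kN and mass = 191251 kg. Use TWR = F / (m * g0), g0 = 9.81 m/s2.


TWR = 3302000 / (191251 * 9.81) = 1.76

1.76


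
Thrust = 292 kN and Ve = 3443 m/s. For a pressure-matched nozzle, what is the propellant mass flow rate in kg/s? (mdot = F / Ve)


mdot = F / Ve = 292000 / 3443 = 84.8 kg/s

84.8 kg/s


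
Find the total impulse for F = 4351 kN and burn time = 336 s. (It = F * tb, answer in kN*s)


It = 4351 * 336 = 1461936 kN*s

1461936 kN*s


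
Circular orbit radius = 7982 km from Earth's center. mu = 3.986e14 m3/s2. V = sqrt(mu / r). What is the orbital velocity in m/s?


V = sqrt(3.986e14 / 7982000) = 7067 m/s

7067 m/s


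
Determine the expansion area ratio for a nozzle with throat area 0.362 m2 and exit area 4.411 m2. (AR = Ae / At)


AR = 4.411 / 0.362 = 12.2

12.2


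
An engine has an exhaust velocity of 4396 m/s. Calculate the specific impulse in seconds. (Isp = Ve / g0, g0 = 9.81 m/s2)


Isp = Ve / g0 = 4396 / 9.81 = 448.1 s

448.1 s


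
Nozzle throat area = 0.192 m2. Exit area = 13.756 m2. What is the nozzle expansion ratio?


AR = 13.756 / 0.192 = 71.6

71.6


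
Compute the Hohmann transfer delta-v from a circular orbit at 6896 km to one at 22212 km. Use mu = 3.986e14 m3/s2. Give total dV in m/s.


V1 = sqrt(mu/r1) = 7602.74 m/s
dV1 = V1*(sqrt(2*r2/(r1+r2)) - 1) = 1789.58 m/s
V2 = sqrt(mu/r2) = 4236.18 m/s
dV2 = V2*(1 - sqrt(2*r1/(r1+r2))) = 1320.22 m/s
Total dV = 3110 m/s

3110 m/s


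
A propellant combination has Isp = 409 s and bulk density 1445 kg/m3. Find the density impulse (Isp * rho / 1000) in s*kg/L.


rho*Isp = 409 * 1445 / 1000 = 591 s*kg/L

591 s*kg/L


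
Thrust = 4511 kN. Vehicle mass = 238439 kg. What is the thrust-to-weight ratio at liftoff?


TWR = 4511000 / (238439 * 9.81) = 1.93

1.93


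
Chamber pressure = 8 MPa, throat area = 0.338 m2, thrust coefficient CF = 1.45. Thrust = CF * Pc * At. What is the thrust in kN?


F = 1.45 * 8e6 * 0.338 = 3.9208e+06 N = 3920.8 kN

3920.8 kN


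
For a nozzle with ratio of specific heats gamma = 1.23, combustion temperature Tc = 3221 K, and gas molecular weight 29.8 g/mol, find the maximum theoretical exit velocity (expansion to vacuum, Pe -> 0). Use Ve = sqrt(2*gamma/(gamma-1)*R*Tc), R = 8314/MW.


R = 8314 / 29.8 = 278.99 J/(kg.K)
Ve = sqrt(2 * 1.23 / (1.23 - 1) * 278.99 * 3221) = 3100 m/s

3100 m/s


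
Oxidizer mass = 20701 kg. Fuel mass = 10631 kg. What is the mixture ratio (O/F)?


MR = 20701 / 10631 = 1.95

1.95


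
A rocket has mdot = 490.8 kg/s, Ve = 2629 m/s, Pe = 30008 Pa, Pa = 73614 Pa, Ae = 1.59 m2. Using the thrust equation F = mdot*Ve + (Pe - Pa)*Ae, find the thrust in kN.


F = 490.8 * 2629 + (30008 - 73614) * 1.59 = 1.2210e+06 N = 1221.0 kN

1221.0 kN


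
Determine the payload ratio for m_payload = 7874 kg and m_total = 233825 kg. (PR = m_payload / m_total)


PR = 7874 / 233825 = 0.0337

0.0337


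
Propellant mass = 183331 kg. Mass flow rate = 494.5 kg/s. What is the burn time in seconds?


tb = 183331 / 494.5 = 370.7 s

370.7 s


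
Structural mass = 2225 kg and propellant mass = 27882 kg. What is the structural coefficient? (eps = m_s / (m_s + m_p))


eps = 2225 / (2225 + 27882) = 0.0739

0.0739


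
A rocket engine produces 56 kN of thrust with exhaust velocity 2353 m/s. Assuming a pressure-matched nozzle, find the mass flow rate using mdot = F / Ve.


mdot = F / Ve = 56000 / 2353 = 23.8 kg/s

23.8 kg/s


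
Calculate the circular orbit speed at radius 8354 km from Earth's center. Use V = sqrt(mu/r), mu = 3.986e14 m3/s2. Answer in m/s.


V = sqrt(3.986e14 / 8354000) = 6908 m/s

6908 m/s


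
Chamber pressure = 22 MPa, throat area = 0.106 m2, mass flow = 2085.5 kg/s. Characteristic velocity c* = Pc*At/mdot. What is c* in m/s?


c* = 22e6 * 0.106 / 2085.5 = 1118 m/s

1118 m/s


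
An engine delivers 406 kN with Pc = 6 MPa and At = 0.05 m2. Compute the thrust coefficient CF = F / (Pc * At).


CF = 406000 / (6e6 * 0.05) = 1.35

1.35


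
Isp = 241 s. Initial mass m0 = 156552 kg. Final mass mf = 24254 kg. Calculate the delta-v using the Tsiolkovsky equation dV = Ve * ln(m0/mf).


Ve = 241 * 9.81 = 2364.21 m/s
dV = 2364.21 * ln(156552/24254) = 4409 m/s

4409 m/s


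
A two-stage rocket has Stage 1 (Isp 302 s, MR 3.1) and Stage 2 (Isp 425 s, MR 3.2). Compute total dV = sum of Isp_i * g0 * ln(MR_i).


dV1 = 302 * 9.81 * ln(3.1) = 3351.9 m/s
dV2 = 425 * 9.81 * ln(3.2) = 4849.5 m/s
Total dV = 3351.9 + 4849.5 = 8201.4 m/s ~ 8201 m/s

8201 m/s


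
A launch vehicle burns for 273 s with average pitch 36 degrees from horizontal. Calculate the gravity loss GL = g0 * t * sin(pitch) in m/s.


GL = 9.81 * 273 * sin(36 deg) = 1574 m/s

1574 m/s


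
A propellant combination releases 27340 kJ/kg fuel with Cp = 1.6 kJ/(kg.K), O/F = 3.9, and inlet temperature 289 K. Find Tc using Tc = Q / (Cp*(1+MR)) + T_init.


Tc = 27340 / (1.6 * (1 + 3.9)) + 289 = 3776 K

3776 K


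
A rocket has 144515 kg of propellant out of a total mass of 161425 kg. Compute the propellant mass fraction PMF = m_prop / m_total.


PMF = 144515 / 161425 = 0.895

0.895


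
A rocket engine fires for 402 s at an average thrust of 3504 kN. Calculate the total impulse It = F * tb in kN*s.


It = 3504 * 402 = 1408608 kN*s

1408608 kN*s


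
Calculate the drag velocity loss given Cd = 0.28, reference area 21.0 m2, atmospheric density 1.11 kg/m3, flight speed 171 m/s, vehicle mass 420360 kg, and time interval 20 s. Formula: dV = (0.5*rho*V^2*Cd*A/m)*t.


D = 0.5 * 1.11 * 171^2 * 0.28 * 21.0 = 95425.08 N
a = 95425.08 / 420360 = 0.227 m/s2
dV = 0.227 * 20 = 4.5 m/s

4.5 m/s


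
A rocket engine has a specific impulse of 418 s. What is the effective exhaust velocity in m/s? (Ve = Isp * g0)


Ve = Isp * g0 = 418 * 9.81 = 4100.6 m/s

4100.6 m/s


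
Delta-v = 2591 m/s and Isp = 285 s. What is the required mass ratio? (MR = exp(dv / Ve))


Ve = 285 * 9.81 = 2795.85 m/s
MR = exp(2591 / 2795.85) = 2.526

2.526


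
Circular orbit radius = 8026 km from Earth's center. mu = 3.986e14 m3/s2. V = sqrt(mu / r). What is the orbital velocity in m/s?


V = sqrt(3.986e14 / 8026000) = 7047 m/s

7047 m/s


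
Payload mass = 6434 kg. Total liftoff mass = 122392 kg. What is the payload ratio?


PR = 6434 / 122392 = 0.0526

0.0526


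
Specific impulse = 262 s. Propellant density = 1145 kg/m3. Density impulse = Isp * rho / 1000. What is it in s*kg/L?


rho*Isp = 262 * 1145 / 1000 = 300 s*kg/L

300 s*kg/L


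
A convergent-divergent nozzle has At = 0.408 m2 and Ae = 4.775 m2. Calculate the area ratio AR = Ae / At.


AR = 4.775 / 0.408 = 11.7

11.7


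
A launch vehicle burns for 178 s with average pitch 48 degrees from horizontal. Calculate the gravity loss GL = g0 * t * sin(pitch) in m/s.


GL = 9.81 * 178 * sin(48 deg) = 1298 m/s

1298 m/s


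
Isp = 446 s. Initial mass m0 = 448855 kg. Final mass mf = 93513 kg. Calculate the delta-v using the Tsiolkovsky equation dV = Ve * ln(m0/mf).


Ve = 446 * 9.81 = 4375.26 m/s
dV = 4375.26 * ln(448855/93513) = 6863 m/s

6863 m/s


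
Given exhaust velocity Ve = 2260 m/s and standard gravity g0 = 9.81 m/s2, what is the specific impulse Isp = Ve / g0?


Isp = Ve / g0 = 2260 / 9.81 = 230.4 s

230.4 s


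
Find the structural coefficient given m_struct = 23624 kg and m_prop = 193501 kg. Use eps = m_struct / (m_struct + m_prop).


eps = 23624 / (23624 + 193501) = 0.1088

0.1088


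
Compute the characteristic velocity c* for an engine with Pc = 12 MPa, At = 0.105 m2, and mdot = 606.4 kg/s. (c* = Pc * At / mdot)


c* = 12e6 * 0.105 / 606.4 = 2078 m/s

2078 m/s


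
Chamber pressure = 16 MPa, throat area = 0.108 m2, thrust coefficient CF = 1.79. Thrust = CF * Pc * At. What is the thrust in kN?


F = 1.79 * 16e6 * 0.108 = 3.0931e+06 N = 3093.1 kN

3093.1 kN


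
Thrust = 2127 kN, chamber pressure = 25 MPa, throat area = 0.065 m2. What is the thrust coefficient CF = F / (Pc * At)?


CF = 2127000 / (25e6 * 0.065) = 1.31

1.31


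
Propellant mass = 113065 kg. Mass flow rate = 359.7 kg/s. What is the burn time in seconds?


tb = 113065 / 359.7 = 314.3 s

314.3 s


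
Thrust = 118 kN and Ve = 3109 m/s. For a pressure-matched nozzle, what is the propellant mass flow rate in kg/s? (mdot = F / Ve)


mdot = F / Ve = 118000 / 3109 = 38.0 kg/s

38.0 kg/s


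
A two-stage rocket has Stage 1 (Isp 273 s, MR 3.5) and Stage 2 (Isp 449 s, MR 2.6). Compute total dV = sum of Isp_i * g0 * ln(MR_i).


dV1 = 273 * 9.81 * ln(3.5) = 3355.1 m/s
dV2 = 449 * 9.81 * ln(2.6) = 4208.7 m/s
Total dV = 3355.1 + 4208.7 = 7563.8 m/s ~ 7564 m/s

7564 m/s


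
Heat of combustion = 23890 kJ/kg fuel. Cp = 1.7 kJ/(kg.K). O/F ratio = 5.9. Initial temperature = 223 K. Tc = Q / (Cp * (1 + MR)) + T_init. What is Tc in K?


Tc = 23890 / (1.7 * (1 + 5.9)) + 223 = 2260 K

2260 K


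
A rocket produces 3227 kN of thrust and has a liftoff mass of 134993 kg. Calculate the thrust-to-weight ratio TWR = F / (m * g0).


TWR = 3227000 / (134993 * 9.81) = 2.44

2.44


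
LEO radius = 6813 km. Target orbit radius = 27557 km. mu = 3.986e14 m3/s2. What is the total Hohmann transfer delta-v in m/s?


V1 = sqrt(mu/r1) = 7648.91 m/s
dV1 = V1*(sqrt(2*r2/(r1+r2)) - 1) = 2037.01 m/s
V2 = sqrt(mu/r2) = 3803.23 m/s
dV2 = V2*(1 - sqrt(2*r1/(r1+r2))) = 1408.55 m/s
Total dV = 3446 m/s

3446 m/s


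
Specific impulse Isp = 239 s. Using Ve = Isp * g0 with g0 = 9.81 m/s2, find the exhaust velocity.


Ve = Isp * g0 = 239 * 9.81 = 2344.6 m/s

2344.6 m/s


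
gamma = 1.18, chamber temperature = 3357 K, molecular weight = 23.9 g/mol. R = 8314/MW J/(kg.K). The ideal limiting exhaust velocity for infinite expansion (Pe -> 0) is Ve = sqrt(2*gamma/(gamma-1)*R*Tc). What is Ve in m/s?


R = 8314 / 23.9 = 347.87 J/(kg.K)
Ve = sqrt(2 * 1.18 / (1.18 - 1) * 347.87 * 3357) = 3913 m/s

3913 m/s


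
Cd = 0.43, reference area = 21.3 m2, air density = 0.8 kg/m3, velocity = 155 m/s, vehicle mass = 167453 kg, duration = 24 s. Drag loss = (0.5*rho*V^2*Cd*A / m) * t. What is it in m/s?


D = 0.5 * 0.8 * 155^2 * 0.43 * 21.3 = 88017.99 N
a = 88017.99 / 167453 = 0.5256 m/s2
dV = 0.5256 * 24 = 12.6 m/s

12.6 m/s


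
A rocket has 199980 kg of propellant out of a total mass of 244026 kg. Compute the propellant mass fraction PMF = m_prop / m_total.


PMF = 199980 / 244026 = 0.82

0.82


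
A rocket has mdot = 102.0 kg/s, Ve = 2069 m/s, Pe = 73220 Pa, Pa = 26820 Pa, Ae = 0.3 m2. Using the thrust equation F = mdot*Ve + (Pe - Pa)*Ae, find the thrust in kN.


F = 102.0 * 2069 + (73220 - 26820) * 0.3 = 224958.0 N = 225.0 kN

225.0 kN


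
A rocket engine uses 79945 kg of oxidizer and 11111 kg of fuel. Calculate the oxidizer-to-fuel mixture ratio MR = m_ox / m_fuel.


MR = 79945 / 11111 = 7.2

7.2


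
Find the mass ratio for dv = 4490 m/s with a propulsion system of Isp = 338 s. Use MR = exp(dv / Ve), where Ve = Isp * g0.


Ve = 338 * 9.81 = 3315.78 m/s
MR = exp(4490 / 3315.78) = 3.873

3.873


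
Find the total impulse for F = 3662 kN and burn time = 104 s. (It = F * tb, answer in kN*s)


It = 3662 * 104 = 380848 kN*s

380848 kN*s


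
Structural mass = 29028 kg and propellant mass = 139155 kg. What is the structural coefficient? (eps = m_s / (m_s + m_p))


eps = 29028 / (29028 + 139155) = 0.1726

0.1726


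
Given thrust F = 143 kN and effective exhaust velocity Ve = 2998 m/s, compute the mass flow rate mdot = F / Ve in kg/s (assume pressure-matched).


mdot = F / Ve = 143000 / 2998 = 47.7 kg/s

47.7 kg/s


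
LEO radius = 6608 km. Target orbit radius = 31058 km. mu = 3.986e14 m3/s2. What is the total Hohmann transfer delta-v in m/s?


V1 = sqrt(mu/r1) = 7766.65 m/s
dV1 = V1*(sqrt(2*r2/(r1+r2)) - 1) = 2207.15 m/s
V2 = sqrt(mu/r2) = 3582.46 m/s
dV2 = V2*(1 - sqrt(2*r1/(r1+r2))) = 1460.41 m/s
Total dV = 3668 m/s

3668 m/s


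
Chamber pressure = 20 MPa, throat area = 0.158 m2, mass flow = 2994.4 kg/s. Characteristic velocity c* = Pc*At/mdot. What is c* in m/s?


c* = 20e6 * 0.158 / 2994.4 = 1055 m/s

1055 m/s


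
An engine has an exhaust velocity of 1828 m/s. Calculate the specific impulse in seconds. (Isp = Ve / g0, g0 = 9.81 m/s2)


Isp = Ve / g0 = 1828 / 9.81 = 186.3 s

186.3 s


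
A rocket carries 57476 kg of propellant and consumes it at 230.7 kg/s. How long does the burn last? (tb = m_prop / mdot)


tb = 57476 / 230.7 = 249.1 s

249.1 s


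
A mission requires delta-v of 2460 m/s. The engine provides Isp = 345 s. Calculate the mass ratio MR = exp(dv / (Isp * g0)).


Ve = 345 * 9.81 = 3384.45 m/s
MR = exp(2460 / 3384.45) = 2.069

2.069


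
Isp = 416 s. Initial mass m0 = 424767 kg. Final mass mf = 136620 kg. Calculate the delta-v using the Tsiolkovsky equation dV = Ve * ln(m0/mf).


Ve = 416 * 9.81 = 4080.96 m/s
dV = 4080.96 * ln(424767/136620) = 4629 m/s

4629 m/s


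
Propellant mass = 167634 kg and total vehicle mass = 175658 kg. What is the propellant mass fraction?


PMF = 167634 / 175658 = 0.954

0.954


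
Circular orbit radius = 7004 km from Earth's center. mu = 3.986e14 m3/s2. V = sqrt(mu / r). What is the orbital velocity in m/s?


V = sqrt(3.986e14 / 7004000) = 7544 m/s

7544 m/s


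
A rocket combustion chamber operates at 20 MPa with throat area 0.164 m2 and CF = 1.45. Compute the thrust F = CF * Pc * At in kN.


F = 1.45 * 20e6 * 0.164 = 4.7560e+06 N = 4756.0 kN

4756.0 kN


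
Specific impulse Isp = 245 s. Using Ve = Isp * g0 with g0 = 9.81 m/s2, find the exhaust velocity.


Ve = Isp * g0 = 245 * 9.81 = 2403.5 m/s

2403.5 m/s


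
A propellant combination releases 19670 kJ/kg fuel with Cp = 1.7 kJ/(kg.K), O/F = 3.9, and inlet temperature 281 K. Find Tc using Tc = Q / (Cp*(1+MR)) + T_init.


Tc = 19670 / (1.7 * (1 + 3.9)) + 281 = 2642 K

2642 K


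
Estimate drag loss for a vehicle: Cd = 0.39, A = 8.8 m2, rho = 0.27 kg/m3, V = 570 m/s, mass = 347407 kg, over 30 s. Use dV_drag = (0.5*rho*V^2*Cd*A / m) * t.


D = 0.5 * 0.27 * 570^2 * 0.39 * 8.8 = 150532.67 N
a = 150532.67 / 347407 = 0.4333 m/s2
dV = 0.4333 * 30 = 13.0 m/s

13.0 m/s


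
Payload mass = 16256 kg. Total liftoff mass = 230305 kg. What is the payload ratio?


PR = 16256 / 230305 = 0.0706

0.0706


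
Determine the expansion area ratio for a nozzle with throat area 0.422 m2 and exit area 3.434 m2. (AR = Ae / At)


AR = 3.434 / 0.422 = 8.1

8.1


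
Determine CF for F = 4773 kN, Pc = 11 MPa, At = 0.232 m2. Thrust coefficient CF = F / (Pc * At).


CF = 4773000 / (11e6 * 0.232) = 1.87

1.87


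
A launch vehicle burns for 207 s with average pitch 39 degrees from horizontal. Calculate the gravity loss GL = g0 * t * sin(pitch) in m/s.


GL = 9.81 * 207 * sin(39 deg) = 1278 m/s

1278 m/s


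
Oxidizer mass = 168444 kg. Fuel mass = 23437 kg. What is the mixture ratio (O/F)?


MR = 168444 / 23437 = 7.19

7.19


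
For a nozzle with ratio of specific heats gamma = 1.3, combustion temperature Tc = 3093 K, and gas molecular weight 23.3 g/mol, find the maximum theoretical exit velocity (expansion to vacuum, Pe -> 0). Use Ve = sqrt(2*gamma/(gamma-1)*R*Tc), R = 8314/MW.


R = 8314 / 23.3 = 356.82 J/(kg.K)
Ve = sqrt(2 * 1.3 / (1.3 - 1) * 356.82 * 3093) = 3093 m/s

3093 m/s


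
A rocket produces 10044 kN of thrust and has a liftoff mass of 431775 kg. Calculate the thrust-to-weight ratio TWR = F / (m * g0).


TWR = 10044000 / (431775 * 9.81) = 2.37

2.37


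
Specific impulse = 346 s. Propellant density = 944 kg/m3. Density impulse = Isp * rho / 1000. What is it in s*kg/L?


rho*Isp = 346 * 944 / 1000 = 327 s*kg/L

327 s*kg/L


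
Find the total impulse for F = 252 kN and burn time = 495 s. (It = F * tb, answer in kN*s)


It = 252 * 495 = 124740 kN*s

124740 kN*s


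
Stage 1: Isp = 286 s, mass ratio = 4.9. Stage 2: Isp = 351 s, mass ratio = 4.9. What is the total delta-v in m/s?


dV1 = 286 * 9.81 * ln(4.9) = 4458.9 m/s
dV2 = 351 * 9.81 * ln(4.9) = 5472.2 m/s
Total dV = 4458.9 + 5472.2 = 9931.1 m/s ~ 9931 m/s

9931 m/s


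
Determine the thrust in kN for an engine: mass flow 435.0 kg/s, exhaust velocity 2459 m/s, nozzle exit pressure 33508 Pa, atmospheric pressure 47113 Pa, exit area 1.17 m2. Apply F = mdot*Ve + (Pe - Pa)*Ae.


F = 435.0 * 2459 + (33508 - 47113) * 1.17 = 1.0537e+06 N = 1053.7 kN

1053.7 kN


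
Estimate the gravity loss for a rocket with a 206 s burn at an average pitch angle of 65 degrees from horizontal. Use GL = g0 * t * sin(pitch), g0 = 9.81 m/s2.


GL = 9.81 * 206 * sin(65 deg) = 1832 m/s

1832 m/s


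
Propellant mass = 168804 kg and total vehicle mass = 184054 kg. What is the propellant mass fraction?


PMF = 168804 / 184054 = 0.917

0.917


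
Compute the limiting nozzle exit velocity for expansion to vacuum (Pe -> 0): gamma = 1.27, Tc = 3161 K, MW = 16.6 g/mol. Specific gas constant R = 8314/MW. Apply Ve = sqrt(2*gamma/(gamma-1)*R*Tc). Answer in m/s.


R = 8314 / 16.6 = 500.84 J/(kg.K)
Ve = sqrt(2 * 1.27 / (1.27 - 1) * 500.84 * 3161) = 3859 m/s

3859 m/s


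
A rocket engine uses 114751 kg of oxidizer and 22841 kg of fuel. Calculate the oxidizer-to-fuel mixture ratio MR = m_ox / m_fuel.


MR = 114751 / 22841 = 5.02

5.02


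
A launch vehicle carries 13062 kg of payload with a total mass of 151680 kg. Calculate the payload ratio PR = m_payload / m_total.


PR = 13062 / 151680 = 0.0861

0.0861


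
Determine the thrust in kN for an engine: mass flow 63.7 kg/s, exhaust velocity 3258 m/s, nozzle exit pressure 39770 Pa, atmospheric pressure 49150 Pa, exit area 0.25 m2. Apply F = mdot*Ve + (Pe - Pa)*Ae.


F = 63.7 * 3258 + (39770 - 49150) * 0.25 = 205190.0 N = 205.2 kN

205.2 kN


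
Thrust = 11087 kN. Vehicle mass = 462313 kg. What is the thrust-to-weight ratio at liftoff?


TWR = 11087000 / (462313 * 9.81) = 2.44

2.44


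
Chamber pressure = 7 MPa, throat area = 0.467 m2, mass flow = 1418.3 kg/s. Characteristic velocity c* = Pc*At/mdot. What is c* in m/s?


c* = 7e6 * 0.467 / 1418.3 = 2305 m/s

2305 m/s


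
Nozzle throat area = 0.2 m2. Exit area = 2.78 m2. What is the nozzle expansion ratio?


AR = 2.78 / 0.2 = 13.9

13.9


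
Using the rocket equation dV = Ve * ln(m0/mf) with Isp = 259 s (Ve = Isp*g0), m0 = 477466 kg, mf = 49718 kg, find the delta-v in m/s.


Ve = 259 * 9.81 = 2540.79 m/s
dV = 2540.79 * ln(477466/49718) = 5748 m/s

5748 m/s


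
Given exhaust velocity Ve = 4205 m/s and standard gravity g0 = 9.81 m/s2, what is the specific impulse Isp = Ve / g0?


Isp = Ve / g0 = 4205 / 9.81 = 428.6 s

428.6 s


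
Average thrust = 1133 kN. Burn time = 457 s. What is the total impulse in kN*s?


It = 1133 * 457 = 517781 kN*s

517781 kN*s


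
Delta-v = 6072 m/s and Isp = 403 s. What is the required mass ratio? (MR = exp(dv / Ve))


Ve = 403 * 9.81 = 3953.43 m/s
MR = exp(6072 / 3953.43) = 4.645

4.645


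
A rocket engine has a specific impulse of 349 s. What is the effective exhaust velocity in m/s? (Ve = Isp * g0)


Ve = Isp * g0 = 349 * 9.81 = 3423.7 m/s

3423.7 m/s


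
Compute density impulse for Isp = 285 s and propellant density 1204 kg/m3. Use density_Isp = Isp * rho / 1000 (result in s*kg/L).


rho*Isp = 285 * 1204 / 1000 = 343 s*kg/L

343 s*kg/L


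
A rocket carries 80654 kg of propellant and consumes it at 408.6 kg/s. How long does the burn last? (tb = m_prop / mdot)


tb = 80654 / 408.6 = 197.4 s

197.4 s


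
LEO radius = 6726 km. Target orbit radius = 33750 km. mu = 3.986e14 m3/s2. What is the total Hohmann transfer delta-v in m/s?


V1 = sqrt(mu/r1) = 7698.22 m/s
dV1 = V1*(sqrt(2*r2/(r1+r2)) - 1) = 2243.08 m/s
V2 = sqrt(mu/r2) = 3436.62 m/s
dV2 = V2*(1 - sqrt(2*r1/(r1+r2))) = 1455.43 m/s
Total dV = 3699 m/s

3699 m/s


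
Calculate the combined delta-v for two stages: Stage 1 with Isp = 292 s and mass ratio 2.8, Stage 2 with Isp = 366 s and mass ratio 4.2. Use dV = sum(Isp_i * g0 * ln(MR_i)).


dV1 = 292 * 9.81 * ln(2.8) = 2949.4 m/s
dV2 = 366 * 9.81 * ln(4.2) = 5152.6 m/s
Total dV = 2949.4 + 5152.6 = 8102.0 m/s ~ 8102 m/s

8102 m/s


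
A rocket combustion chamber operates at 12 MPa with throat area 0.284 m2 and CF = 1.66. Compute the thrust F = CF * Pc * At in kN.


F = 1.66 * 12e6 * 0.284 = 5.6573e+06 N = 5657.3 kN

5657.3 kN


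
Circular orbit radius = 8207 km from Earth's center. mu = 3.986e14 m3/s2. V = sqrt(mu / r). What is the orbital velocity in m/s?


V = sqrt(3.986e14 / 8207000) = 6969 m/s

6969 m/s


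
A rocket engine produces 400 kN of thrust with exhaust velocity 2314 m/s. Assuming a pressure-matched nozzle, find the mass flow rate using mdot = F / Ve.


mdot = F / Ve = 400000 / 2314 = 172.9 kg/s

172.9 kg/s


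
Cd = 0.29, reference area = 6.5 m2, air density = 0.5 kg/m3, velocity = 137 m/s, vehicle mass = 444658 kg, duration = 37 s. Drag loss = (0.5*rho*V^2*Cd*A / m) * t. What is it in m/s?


D = 0.5 * 0.5 * 137^2 * 0.29 * 6.5 = 8844.89 N
a = 8844.89 / 444658 = 0.0199 m/s2
dV = 0.0199 * 37 = 0.7 m/s

0.7 m/s


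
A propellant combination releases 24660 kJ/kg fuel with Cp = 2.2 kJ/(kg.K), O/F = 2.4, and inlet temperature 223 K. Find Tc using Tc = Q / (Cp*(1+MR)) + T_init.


Tc = 24660 / (2.2 * (1 + 2.4)) + 223 = 3520 K

3520 K


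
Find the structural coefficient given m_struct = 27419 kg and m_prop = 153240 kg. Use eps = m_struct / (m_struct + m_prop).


eps = 27419 / (27419 + 153240) = 0.1518

0.1518


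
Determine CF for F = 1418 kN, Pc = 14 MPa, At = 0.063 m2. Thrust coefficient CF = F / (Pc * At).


CF = 1418000 / (14e6 * 0.063) = 1.61

1.61


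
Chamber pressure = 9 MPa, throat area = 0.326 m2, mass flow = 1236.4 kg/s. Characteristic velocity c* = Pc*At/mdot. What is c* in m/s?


c* = 9e6 * 0.326 / 1236.4 = 2373 m/s

2373 m/s


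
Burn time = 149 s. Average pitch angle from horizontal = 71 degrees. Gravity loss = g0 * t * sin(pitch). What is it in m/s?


GL = 9.81 * 149 * sin(71 deg) = 1382 m/s

1382 m/s


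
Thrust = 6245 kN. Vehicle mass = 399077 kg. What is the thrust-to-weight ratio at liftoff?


TWR = 6245000 / (399077 * 9.81) = 1.6

1.6


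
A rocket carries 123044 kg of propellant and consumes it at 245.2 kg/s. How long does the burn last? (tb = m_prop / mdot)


tb = 123044 / 245.2 = 501.8 s

501.8 s


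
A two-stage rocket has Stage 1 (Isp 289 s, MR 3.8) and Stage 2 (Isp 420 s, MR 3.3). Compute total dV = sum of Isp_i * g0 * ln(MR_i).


dV1 = 289 * 9.81 * ln(3.8) = 3784.8 m/s
dV2 = 420 * 9.81 * ln(3.3) = 4919.2 m/s
Total dV = 3784.8 + 4919.2 = 8704.0 m/s ~ 8704 m/s

8704 m/s


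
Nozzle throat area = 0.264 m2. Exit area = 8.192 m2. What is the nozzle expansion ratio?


AR = 8.192 / 0.264 = 31.0

31.0


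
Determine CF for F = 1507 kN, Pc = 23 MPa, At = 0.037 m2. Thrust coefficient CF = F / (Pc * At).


CF = 1507000 / (23e6 * 0.037) = 1.77

1.77


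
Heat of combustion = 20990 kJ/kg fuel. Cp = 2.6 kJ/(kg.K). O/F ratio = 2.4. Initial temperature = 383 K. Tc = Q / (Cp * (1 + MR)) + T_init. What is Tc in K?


Tc = 20990 / (2.6 * (1 + 2.4)) + 383 = 2757 K

2757 K


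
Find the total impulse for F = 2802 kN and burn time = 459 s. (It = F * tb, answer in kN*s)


It = 2802 * 459 = 1286118 kN*s

1286118 kN*s


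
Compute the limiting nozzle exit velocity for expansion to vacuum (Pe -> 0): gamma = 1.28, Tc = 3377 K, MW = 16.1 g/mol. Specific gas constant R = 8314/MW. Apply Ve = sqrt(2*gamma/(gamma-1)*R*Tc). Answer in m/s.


R = 8314 / 16.1 = 516.4 J/(kg.K)
Ve = sqrt(2 * 1.28 / (1.28 - 1) * 516.4 * 3377) = 3993 m/s

3993 m/s


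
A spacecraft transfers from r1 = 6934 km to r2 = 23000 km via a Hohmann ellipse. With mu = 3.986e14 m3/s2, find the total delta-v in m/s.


V1 = sqrt(mu/r1) = 7581.88 m/s
dV1 = V1*(sqrt(2*r2/(r1+r2)) - 1) = 1816.94 m/s
V2 = sqrt(mu/r2) = 4162.98 m/s
dV2 = V2*(1 - sqrt(2*r1/(r1+r2))) = 1329.44 m/s
Total dV = 3146 m/s

3146 m/s


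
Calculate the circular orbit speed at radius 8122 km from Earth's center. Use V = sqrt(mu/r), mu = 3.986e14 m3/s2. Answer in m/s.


V = sqrt(3.986e14 / 8122000) = 7005 m/s

7005 m/s


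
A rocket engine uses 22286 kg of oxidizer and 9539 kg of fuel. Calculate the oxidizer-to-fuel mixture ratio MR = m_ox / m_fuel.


MR = 22286 / 9539 = 2.34

2.34


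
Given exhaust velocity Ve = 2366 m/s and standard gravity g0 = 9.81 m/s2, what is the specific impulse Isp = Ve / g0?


Isp = Ve / g0 = 2366 / 9.81 = 241.2 s

241.2 s


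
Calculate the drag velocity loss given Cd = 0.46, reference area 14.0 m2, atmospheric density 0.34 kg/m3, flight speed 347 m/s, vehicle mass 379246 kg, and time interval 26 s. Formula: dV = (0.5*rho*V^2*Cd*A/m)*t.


D = 0.5 * 0.34 * 347^2 * 0.46 * 14.0 = 131823.77 N
a = 131823.77 / 379246 = 0.3476 m/s2
dV = 0.3476 * 26 = 9.0 m/s

9.0 m/s


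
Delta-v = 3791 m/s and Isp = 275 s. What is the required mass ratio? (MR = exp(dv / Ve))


Ve = 275 * 9.81 = 2697.75 m/s
MR = exp(3791 / 2697.75) = 4.077

4.077


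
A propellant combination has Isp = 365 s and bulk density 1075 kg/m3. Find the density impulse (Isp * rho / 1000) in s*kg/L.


rho*Isp = 365 * 1075 / 1000 = 392 s*kg/L

392 s*kg/L


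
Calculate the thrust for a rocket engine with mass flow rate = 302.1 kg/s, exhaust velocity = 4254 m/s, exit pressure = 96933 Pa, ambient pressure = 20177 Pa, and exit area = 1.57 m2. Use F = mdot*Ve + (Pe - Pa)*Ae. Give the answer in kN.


F = 302.1 * 4254 + (96933 - 20177) * 1.57 = 1.4056e+06 N = 1405.6 kN

1405.6 kN


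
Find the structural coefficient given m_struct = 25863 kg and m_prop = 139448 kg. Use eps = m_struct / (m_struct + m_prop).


eps = 25863 / (25863 + 139448) = 0.1565

0.1565


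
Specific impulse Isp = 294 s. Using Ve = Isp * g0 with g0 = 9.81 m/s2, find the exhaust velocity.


Ve = Isp * g0 = 294 * 9.81 = 2884.1 m/s

2884.1 m/s


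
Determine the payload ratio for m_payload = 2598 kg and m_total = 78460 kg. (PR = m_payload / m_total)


PR = 2598 / 78460 = 0.0331

0.0331


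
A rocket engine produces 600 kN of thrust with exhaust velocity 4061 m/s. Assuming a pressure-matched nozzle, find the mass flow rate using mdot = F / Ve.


mdot = F / Ve = 600000 / 4061 = 147.7 kg/s

147.7 kg/s


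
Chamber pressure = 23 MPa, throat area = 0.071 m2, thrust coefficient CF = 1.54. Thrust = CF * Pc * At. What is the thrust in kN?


F = 1.54 * 23e6 * 0.071 = 2.5148e+06 N = 2514.8 kN

2514.8 kN


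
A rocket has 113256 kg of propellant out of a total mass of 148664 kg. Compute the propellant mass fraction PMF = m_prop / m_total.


PMF = 113256 / 148664 = 0.762

0.762


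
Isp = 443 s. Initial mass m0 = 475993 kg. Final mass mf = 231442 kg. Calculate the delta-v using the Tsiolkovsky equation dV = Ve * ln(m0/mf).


Ve = 443 * 9.81 = 4345.83 m/s
dV = 4345.83 * ln(475993/231442) = 3134 m/s

3134 m/s


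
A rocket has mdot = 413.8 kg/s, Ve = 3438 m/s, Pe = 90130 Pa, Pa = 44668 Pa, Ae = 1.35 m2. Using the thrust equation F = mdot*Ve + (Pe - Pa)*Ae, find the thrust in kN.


F = 413.8 * 3438 + (90130 - 44668) * 1.35 = 1.4840e+06 N = 1484.0 kN

1484.0 kN


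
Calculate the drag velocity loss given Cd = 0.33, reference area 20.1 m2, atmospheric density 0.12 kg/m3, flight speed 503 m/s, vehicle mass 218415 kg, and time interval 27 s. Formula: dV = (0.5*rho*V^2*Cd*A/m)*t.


D = 0.5 * 0.12 * 503^2 * 0.33 * 20.1 = 100692.52 N
a = 100692.52 / 218415 = 0.461 m/s2
dV = 0.461 * 27 = 12.4 m/s

12.4 m/s


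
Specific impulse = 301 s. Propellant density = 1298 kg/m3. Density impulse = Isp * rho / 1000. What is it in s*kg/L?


rho*Isp = 301 * 1298 / 1000 = 391 s*kg/L

391 s*kg/L


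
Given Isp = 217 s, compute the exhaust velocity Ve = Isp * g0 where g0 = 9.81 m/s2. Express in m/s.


Ve = Isp * g0 = 217 * 9.81 = 2128.8 m/s

2128.8 m/s


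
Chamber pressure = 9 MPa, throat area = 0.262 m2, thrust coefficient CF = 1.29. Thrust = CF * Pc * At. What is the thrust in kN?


F = 1.29 * 9e6 * 0.262 = 3.0418e+06 N = 3041.8 kN

3041.8 kN


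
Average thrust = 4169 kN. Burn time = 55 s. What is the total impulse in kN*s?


It = 4169 * 55 = 229295 kN*s

229295 kN*s


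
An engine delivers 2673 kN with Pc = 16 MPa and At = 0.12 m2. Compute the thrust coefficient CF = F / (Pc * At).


CF = 2673000 / (16e6 * 0.12) = 1.39

1.39


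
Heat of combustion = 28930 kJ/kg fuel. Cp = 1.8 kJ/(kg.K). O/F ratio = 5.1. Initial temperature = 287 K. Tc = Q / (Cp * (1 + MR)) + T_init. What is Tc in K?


Tc = 28930 / (1.8 * (1 + 5.1)) + 287 = 2922 K

2922 K


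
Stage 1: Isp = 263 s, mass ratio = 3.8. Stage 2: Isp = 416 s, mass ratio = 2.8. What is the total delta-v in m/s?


dV1 = 263 * 9.81 * ln(3.8) = 3444.3 m/s
dV2 = 416 * 9.81 * ln(2.8) = 4201.8 m/s
Total dV = 3444.3 + 4201.8 = 7646.1 m/s ~ 7646 m/s

7646 m/s


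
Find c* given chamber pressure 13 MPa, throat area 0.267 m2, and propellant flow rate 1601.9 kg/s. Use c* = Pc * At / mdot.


c* = 13e6 * 0.267 / 1601.9 = 2167 m/s

2167 m/s


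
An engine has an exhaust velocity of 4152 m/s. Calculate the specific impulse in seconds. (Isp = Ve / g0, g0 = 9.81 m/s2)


Isp = Ve / g0 = 4152 / 9.81 = 423.2 s

423.2 s


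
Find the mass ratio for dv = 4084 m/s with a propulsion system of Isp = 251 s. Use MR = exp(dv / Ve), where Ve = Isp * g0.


Ve = 251 * 9.81 = 2462.31 m/s
MR = exp(4084 / 2462.31) = 5.252

5.252


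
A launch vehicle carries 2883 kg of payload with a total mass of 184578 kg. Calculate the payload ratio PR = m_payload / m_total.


PR = 2883 / 184578 = 0.0156

0.0156


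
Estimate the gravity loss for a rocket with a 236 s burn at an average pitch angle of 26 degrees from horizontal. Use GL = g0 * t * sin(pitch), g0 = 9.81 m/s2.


GL = 9.81 * 236 * sin(26 deg) = 1015 m/s

1015 m/s


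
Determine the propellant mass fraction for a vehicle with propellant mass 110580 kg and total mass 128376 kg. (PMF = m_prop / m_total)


PMF = 110580 / 128376 = 0.861

0.861


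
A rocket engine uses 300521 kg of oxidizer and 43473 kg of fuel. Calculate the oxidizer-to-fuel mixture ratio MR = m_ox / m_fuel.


MR = 300521 / 43473 = 6.91

6.91


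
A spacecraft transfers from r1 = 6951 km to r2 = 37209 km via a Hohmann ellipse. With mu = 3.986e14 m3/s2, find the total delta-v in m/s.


V1 = sqrt(mu/r1) = 7572.6 m/s
dV1 = V1*(sqrt(2*r2/(r1+r2)) - 1) = 2257.76 m/s
V2 = sqrt(mu/r2) = 3272.99 m/s
dV2 = V2*(1 - sqrt(2*r1/(r1+r2))) = 1436.58 m/s
Total dV = 3694 m/s

3694 m/s


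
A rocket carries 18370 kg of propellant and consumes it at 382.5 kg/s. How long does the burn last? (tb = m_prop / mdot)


tb = 18370 / 382.5 = 48.0 s

48.0 s


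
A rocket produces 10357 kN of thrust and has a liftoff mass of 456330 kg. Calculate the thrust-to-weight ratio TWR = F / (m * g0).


TWR = 10357000 / (456330 * 9.81) = 2.31

2.31


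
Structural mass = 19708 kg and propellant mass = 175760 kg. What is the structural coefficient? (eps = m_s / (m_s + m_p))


eps = 19708 / (19708 + 175760) = 0.1008

0.1008


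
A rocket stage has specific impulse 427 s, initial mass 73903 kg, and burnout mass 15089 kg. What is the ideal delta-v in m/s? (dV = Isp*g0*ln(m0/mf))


Ve = 427 * 9.81 = 4188.87 m/s
dV = 4188.87 * ln(73903/15089) = 6655 m/s

6655 m/s


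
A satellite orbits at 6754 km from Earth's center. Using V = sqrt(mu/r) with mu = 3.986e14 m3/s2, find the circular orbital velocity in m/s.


V = sqrt(3.986e14 / 6754000) = 7682 m/s

7682 m/s


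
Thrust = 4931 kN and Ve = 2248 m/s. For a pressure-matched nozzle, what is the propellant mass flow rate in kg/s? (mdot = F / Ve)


mdot = F / Ve = 4931000 / 2248 = 2193.5 kg/s

2193.5 kg/s


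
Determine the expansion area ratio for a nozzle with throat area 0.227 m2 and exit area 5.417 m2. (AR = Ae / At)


AR = 5.417 / 0.227 = 23.9

23.9


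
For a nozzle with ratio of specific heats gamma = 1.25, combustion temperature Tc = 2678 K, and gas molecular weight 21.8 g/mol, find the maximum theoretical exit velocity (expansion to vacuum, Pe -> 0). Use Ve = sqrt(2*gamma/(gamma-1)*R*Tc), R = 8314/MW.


R = 8314 / 21.8 = 381.38 J/(kg.K)
Ve = sqrt(2 * 1.25 / (1.25 - 1) * 381.38 * 2678) = 3196 m/s

3196 m/s


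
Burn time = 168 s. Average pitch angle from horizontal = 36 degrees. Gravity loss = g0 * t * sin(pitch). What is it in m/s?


GL = 9.81 * 168 * sin(36 deg) = 969 m/s

969 m/s


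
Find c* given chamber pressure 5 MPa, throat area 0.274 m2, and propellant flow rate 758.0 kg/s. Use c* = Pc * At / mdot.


c* = 5e6 * 0.274 / 758.0 = 1807 m/s

1807 m/s


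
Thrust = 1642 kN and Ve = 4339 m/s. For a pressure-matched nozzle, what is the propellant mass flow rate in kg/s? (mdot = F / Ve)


mdot = F / Ve = 1642000 / 4339 = 378.4 kg/s

378.4 kg/s


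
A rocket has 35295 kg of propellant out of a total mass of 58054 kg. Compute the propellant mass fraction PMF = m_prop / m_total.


PMF = 35295 / 58054 = 0.608

0.608


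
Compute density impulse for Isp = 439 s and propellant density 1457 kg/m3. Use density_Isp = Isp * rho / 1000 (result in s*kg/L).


rho*Isp = 439 * 1457 / 1000 = 640 s*kg/L

640 s*kg/L


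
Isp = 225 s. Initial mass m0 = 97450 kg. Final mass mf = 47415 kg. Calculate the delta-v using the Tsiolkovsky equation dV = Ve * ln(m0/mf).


Ve = 225 * 9.81 = 2207.25 m/s
dV = 2207.25 * ln(97450/47415) = 1590 m/s

1590 m/s


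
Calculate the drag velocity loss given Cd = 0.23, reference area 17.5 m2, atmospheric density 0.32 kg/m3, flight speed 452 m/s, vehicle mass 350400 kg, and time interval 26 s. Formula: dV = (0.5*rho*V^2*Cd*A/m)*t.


D = 0.5 * 0.32 * 452^2 * 0.23 * 17.5 = 131571.78 N
a = 131571.78 / 350400 = 0.3755 m/s2
dV = 0.3755 * 26 = 9.8 m/s

9.8 m/s


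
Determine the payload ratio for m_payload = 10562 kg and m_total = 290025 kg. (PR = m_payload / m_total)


PR = 10562 / 290025 = 0.0364

0.0364


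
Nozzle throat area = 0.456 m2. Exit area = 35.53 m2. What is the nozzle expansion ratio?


AR = 35.53 / 0.456 = 77.9

77.9


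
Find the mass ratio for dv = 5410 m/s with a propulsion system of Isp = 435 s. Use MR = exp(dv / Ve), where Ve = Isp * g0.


Ve = 435 * 9.81 = 4267.35 m/s
MR = exp(5410 / 4267.35) = 3.553

3.553


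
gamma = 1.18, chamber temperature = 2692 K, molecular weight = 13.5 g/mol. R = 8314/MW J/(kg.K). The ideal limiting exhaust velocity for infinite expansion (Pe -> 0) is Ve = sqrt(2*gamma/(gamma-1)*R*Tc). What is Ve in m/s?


R = 8314 / 13.5 = 615.85 J/(kg.K)
Ve = sqrt(2 * 1.18 / (1.18 - 1) * 615.85 * 2692) = 4662 m/s

4662 m/s


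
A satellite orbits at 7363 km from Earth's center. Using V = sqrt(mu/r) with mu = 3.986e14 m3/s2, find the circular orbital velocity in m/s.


V = sqrt(3.986e14 / 7363000) = 7358 m/s

7358 m/s


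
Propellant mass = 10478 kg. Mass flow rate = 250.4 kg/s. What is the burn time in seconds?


tb = 10478 / 250.4 = 41.8 s

41.8 s


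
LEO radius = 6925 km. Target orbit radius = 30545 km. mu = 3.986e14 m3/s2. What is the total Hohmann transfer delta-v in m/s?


V1 = sqrt(mu/r1) = 7586.8 m/s
dV1 = V1*(sqrt(2*r2/(r1+r2)) - 1) = 2100.48 m/s
V2 = sqrt(mu/r2) = 3612.42 m/s
dV2 = V2*(1 - sqrt(2*r1/(r1+r2))) = 1416.17 m/s
Total dV = 3517 m/s

3517 m/s


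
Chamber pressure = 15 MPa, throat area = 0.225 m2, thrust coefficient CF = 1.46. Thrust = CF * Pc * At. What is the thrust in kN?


F = 1.46 * 15e6 * 0.225 = 4.9275e+06 N = 4927.5 kN

4927.5 kN


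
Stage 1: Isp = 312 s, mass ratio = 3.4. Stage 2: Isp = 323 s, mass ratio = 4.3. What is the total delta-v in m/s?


dV1 = 312 * 9.81 * ln(3.4) = 3745.6 m/s
dV2 = 323 * 9.81 * ln(4.3) = 4621.8 m/s
Total dV = 3745.6 + 4621.8 = 8367.4 m/s ~ 8367 m/s

8367 m/s


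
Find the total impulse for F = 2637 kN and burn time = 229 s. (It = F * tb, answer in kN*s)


It = 2637 * 229 = 603873 kN*s

603873 kN*s


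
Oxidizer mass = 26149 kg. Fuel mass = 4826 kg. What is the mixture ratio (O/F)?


MR = 26149 / 4826 = 5.42

5.42


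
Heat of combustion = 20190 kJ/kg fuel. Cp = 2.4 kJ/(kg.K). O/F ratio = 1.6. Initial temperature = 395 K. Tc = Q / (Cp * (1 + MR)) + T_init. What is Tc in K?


Tc = 20190 / (2.4 * (1 + 1.6)) + 395 = 3631 K

3631 K


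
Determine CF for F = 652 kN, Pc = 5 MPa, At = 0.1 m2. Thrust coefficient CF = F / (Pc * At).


CF = 652000 / (5e6 * 0.1) = 1.3

1.3


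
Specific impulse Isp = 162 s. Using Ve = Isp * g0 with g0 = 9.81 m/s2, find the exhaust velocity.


Ve = Isp * g0 = 162 * 9.81 = 1589.2 m/s

1589.2 m/s


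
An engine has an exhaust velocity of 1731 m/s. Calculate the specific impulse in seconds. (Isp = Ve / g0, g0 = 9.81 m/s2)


Isp = Ve / g0 = 1731 / 9.81 = 176.5 s

176.5 s


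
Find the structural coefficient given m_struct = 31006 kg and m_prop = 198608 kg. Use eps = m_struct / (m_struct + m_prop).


eps = 31006 / (31006 + 198608) = 0.135

0.135


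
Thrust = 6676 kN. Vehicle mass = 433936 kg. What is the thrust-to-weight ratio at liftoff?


TWR = 6676000 / (433936 * 9.81) = 1.57

1.57


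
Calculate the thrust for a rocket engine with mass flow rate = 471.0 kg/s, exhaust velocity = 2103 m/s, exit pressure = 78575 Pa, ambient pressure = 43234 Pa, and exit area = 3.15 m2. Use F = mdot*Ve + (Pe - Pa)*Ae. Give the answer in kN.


F = 471.0 * 2103 + (78575 - 43234) * 3.15 = 1.1018e+06 N = 1101.8 kN

1101.8 kN


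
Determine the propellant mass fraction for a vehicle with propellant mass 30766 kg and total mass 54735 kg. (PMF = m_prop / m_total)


PMF = 30766 / 54735 = 0.562

0.562


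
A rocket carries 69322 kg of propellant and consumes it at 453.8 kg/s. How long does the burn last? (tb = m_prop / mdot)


tb = 69322 / 453.8 = 152.8 s

152.8 s


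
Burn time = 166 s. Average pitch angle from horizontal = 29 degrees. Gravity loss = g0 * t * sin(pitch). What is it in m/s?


GL = 9.81 * 166 * sin(29 deg) = 789 m/s

789 m/s


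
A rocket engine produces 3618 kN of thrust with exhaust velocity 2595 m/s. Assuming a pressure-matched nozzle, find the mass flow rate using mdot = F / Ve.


mdot = F / Ve = 3618000 / 2595 = 1394.2 kg/s

1394.2 kg/s


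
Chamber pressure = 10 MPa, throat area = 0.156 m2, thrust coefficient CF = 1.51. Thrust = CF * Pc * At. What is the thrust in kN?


F = 1.51 * 10e6 * 0.156 = 2.3556e+06 N = 2355.6 kN

2355.6 kN


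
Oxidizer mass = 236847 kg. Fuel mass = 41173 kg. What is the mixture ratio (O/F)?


MR = 236847 / 41173 = 5.75

5.75


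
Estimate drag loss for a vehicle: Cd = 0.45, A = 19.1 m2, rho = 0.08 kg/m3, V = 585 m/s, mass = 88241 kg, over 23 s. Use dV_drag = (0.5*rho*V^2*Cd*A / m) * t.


D = 0.5 * 0.08 * 585^2 * 0.45 * 19.1 = 117656.96 N
a = 117656.96 / 88241 = 1.3334 m/s2
dV = 1.3334 * 23 = 30.7 m/s

30.7 m/s


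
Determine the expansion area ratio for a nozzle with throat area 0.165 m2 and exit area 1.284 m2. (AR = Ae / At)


AR = 1.284 / 0.165 = 7.8

7.8
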